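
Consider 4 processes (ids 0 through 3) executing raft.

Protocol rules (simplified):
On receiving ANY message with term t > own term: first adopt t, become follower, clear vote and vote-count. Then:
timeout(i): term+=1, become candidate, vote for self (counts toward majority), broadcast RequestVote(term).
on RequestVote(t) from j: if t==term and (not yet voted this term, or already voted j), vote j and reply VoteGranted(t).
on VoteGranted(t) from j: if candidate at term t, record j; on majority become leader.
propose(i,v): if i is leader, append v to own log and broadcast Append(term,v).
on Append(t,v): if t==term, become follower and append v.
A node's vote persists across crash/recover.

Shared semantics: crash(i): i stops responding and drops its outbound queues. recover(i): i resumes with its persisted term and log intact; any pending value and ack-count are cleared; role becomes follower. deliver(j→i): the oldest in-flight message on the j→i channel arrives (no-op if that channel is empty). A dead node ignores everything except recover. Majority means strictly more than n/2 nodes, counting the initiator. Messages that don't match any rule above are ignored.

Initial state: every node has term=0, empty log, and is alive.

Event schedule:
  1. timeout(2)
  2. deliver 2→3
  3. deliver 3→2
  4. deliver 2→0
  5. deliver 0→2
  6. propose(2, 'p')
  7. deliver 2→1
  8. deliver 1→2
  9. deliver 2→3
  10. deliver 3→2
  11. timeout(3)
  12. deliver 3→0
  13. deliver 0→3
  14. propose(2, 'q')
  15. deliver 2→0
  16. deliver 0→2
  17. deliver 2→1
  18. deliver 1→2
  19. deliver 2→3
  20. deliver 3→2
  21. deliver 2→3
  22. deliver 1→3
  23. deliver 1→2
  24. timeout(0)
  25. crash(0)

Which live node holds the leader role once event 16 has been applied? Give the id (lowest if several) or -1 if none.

[1] timeout(2) → N2(cand t1 [-])
[2] deliver 2→3 → N3(foll t1 [-])
[3] deliver 3→2 → ∅
[4] deliver 2→0 → N0(foll t1 [-])
[5] deliver 0→2 → N2(lead t1 [-])
[6] propose(2,'p') → N2(lead t1 [p])
[7] deliver 2→1 → N1(foll t1 [-])
[8] deliver 1→2 → ∅
[9] deliver 2→3 → N3(foll t1 [p])
[10] deliver 3→2 → ∅
[11] timeout(3) → N3(cand t2 [p])
[12] deliver 3→0 → N0(foll t2 [-])
[13] deliver 0→3 → ∅
[14] propose(2,'q') → N2(lead t1 [p,q])
[15] deliver 2→0 → ∅
[16] deliver 0→2 → ∅

2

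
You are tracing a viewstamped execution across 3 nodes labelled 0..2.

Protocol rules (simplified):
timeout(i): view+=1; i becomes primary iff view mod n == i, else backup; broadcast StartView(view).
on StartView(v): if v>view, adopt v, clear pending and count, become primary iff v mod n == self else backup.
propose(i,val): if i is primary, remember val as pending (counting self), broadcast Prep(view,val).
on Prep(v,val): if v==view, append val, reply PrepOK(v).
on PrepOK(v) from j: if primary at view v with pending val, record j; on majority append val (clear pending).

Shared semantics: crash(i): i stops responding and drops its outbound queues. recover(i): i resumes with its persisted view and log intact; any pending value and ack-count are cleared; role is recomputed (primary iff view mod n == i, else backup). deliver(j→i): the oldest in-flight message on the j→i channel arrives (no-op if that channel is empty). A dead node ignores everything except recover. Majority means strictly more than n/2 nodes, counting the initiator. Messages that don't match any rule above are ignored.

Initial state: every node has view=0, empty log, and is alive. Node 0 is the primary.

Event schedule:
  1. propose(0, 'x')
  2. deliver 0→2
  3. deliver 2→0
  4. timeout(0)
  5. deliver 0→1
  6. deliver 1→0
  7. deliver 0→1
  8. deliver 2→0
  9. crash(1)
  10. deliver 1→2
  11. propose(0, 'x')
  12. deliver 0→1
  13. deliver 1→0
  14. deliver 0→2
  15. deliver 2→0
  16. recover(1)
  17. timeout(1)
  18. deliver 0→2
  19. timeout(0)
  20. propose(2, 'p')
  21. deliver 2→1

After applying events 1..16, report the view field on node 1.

1

after 1 — propose(0,'x'): ·
after 2 — deliver 0→2: n2:back/v0/[x]
after 3 — deliver 2→0: n0:prim/v0/[x]
after 4 — timeout(0): n0:back/v1/[x]
after 5 — deliver 0→1: n1:back/v0/[x]
after 6 — deliver 1→0: ·
after 7 — deliver 0→1: n1:prim/v1/[x]
after 8 — deliver 2→0: ·
after 9 — crash(1): n1:✗prim/v1/[x]
after 10 — deliver 1→2: ·
after 11 — propose(0,'x'): ·
after 12 — deliver 0→1: ·
after 13 — deliver 1→0: ·
after 14 — deliver 0→2: n2:back/v1/[x]
after 15 — deliver 2→0: ·
after 16 — recover(1): n1:prim/v1/[x]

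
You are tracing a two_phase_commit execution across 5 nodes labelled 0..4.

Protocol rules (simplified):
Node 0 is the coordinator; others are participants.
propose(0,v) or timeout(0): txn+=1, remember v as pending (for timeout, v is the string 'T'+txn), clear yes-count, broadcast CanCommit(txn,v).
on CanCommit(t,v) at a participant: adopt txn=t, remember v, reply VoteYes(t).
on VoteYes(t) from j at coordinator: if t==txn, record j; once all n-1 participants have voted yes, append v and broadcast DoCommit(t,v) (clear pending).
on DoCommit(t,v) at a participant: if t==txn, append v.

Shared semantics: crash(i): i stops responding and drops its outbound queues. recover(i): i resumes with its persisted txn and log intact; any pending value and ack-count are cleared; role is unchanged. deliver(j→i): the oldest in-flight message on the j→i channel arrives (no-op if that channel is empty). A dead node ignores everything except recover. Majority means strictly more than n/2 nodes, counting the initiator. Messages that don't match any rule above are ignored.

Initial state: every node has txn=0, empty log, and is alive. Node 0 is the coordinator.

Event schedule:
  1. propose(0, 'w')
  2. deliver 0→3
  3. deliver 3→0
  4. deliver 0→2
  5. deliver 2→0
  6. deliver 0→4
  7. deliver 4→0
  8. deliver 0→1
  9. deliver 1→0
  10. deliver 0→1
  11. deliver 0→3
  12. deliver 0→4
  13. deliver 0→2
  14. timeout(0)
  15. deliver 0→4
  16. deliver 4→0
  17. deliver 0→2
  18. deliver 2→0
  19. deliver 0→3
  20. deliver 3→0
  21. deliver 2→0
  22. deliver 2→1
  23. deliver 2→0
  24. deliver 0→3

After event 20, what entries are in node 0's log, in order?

[1] propose(0,'w') → N0(coor t1 [-])
[2] deliver 0→3 → N3(part t1 [-])
[3] deliver 3→0 → ∅
[4] deliver 0→2 → N2(part t1 [-])
[5] deliver 2→0 → ∅
[6] deliver 0→4 → N4(part t1 [-])
[7] deliver 4→0 → ∅
[8] deliver 0→1 → N1(part t1 [-])
[9] deliver 1→0 → N0(coor t1 [w])
[10] deliver 0→1 → N1(part t1 [w])
[11] deliver 0→3 → N3(part t1 [w])
[12] deliver 0→4 → N4(part t1 [w])
[13] deliver 0→2 → N2(part t1 [w])
[14] timeout(0) → N0(coor t2 [w])
[15] deliver 0→4 → N4(part t2 [w])
[16] deliver 4→0 → ∅
[17] deliver 0→2 → N2(part t2 [w])
[18] deliver 2→0 → ∅
[19] deliver 0→3 → N3(part t2 [w])
[20] deliver 3→0 → ∅

w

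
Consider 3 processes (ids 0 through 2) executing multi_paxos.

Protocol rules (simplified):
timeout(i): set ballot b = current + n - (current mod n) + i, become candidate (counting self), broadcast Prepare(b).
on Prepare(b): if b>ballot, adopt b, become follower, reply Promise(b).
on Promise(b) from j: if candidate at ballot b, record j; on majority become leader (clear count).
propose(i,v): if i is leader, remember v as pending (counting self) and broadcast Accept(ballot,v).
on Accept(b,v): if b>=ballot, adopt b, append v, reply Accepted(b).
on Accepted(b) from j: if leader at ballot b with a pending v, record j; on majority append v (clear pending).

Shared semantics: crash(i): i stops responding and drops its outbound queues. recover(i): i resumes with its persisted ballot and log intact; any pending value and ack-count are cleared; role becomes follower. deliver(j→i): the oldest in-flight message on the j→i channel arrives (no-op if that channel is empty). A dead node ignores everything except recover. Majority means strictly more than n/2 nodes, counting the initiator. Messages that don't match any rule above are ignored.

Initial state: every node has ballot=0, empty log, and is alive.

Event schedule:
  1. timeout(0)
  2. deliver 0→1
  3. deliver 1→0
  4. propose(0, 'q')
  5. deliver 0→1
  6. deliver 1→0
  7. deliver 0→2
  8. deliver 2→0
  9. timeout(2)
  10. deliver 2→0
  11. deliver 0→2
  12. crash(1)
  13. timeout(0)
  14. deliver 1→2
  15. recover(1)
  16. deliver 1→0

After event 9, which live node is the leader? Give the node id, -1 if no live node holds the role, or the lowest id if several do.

0

e1 timeout(0): 0[cand,b=3,-]
e2 deliver 0→1: 1[foll,b=3,-]
e3 deliver 1→0: 0[lead,b=3,-]
e4 propose(0,'q'): ·
e5 deliver 0→1: 1[foll,b=3,q]
e6 deliver 1→0: 0[lead,b=3,q]
e7 deliver 0→2: 2[foll,b=3,-]
e8 deliver 2→0: ·
e9 timeout(2): 2[cand,b=8,-]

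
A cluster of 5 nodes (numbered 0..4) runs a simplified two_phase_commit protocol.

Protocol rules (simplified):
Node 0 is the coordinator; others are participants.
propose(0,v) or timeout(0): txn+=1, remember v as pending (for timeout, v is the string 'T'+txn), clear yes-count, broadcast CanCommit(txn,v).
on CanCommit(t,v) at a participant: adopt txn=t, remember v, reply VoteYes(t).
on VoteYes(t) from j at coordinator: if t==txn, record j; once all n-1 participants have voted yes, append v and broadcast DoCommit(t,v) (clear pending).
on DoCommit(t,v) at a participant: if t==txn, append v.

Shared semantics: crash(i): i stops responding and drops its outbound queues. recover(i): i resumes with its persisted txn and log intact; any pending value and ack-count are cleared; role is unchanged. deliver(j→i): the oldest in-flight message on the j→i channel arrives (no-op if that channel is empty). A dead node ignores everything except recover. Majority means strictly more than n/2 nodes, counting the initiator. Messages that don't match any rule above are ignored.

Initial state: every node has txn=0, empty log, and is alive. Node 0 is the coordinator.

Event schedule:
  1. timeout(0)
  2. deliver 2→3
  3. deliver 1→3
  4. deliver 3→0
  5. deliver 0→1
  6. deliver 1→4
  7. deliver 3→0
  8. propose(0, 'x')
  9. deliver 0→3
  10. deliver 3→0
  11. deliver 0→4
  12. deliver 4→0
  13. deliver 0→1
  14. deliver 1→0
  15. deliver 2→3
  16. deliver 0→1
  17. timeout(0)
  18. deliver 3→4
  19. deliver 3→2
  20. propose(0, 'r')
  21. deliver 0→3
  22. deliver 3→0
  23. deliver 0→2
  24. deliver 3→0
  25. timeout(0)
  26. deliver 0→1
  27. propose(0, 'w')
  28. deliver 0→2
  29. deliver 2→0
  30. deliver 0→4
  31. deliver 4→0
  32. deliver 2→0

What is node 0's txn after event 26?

[1] timeout(0) → N0(coor t1 [-])
[2] deliver 2→3 → ∅
[3] deliver 1→3 → ∅
[4] deliver 3→0 → ∅
[5] deliver 0→1 → N1(part t1 [-])
[6] deliver 1→4 → ∅
[7] deliver 3→0 → ∅
[8] propose(0,'x') → N0(coor t2 [-])
[9] deliver 0→3 → N3(part t1 [-])
[10] deliver 3→0 → ∅
[11] deliver 0→4 → N4(part t1 [-])
[12] deliver 4→0 → ∅
[13] deliver 0→1 → N1(part t2 [-])
[14] deliver 1→0 → ∅
[15] deliver 2→3 → ∅
[16] deliver 0→1 → ∅
[17] timeout(0) → N0(coor t3 [-])
[18] deliver 3→4 → ∅
[19] deliver 3→2 → ∅
[20] propose(0,'r') → N0(coor t4 [-])
[21] deliver 0→3 → N3(part t2 [-])
[22] deliver 3→0 → ∅
[23] deliver 0→2 → N2(part t1 [-])
[24] deliver 3→0 → ∅
[25] timeout(0) → N0(coor t5 [-])
[26] deliver 0→1 → N1(part t3 [-])

5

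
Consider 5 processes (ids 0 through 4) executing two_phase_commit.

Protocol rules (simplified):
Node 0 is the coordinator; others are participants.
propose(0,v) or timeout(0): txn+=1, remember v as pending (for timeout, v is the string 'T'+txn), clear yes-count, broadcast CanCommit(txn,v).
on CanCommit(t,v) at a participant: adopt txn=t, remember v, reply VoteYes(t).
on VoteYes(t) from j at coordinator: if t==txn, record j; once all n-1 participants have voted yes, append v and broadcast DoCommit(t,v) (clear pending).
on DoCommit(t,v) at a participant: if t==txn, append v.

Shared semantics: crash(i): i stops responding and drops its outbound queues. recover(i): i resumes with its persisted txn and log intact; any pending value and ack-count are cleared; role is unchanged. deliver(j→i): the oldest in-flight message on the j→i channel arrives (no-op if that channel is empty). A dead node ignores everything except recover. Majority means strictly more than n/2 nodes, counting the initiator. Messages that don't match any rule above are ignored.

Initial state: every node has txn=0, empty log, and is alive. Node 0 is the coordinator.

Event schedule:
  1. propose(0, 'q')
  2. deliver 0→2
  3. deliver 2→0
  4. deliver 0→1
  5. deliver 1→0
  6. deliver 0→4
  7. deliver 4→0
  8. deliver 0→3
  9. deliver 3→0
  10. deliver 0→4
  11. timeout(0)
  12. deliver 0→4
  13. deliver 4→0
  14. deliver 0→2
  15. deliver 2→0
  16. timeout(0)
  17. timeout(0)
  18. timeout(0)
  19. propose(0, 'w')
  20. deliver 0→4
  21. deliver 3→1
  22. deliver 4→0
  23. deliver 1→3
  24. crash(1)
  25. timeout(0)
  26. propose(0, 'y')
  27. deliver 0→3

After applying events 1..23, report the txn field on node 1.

1. propose(0,'q'):  <0:coor t1 ->
2. deliver 0→2:  <2:part t1 ->
3. deliver 2→0:  nop
4. deliver 0→1:  <1:part t1 ->
5. deliver 1→0:  nop
6. deliver 0→4:  <4:part t1 ->
7. deliver 4→0:  nop
8. deliver 0→3:  <3:part t1 ->
9. deliver 3→0:  <0:coor t1 q>
10. deliver 0→4:  <4:part t1 q>
11. timeout(0):  <0:coor t2 q>
12. deliver 0→4:  <4:part t2 q>
13. deliver 4→0:  nop
14. deliver 0→2:  <2:part t1 q>
15. deliver 2→0:  nop
16. timeout(0):  <0:coor t3 q>
17. timeout(0):  <0:coor t4 q>
18. timeout(0):  <0:coor t5 q>
19. propose(0,'w'):  <0:coor t6 q>
20. deliver 0→4:  <4:part t3 q>
21. deliver 3→1:  nop
22. deliver 4→0:  nop
23. deliver 1→3:  nop

1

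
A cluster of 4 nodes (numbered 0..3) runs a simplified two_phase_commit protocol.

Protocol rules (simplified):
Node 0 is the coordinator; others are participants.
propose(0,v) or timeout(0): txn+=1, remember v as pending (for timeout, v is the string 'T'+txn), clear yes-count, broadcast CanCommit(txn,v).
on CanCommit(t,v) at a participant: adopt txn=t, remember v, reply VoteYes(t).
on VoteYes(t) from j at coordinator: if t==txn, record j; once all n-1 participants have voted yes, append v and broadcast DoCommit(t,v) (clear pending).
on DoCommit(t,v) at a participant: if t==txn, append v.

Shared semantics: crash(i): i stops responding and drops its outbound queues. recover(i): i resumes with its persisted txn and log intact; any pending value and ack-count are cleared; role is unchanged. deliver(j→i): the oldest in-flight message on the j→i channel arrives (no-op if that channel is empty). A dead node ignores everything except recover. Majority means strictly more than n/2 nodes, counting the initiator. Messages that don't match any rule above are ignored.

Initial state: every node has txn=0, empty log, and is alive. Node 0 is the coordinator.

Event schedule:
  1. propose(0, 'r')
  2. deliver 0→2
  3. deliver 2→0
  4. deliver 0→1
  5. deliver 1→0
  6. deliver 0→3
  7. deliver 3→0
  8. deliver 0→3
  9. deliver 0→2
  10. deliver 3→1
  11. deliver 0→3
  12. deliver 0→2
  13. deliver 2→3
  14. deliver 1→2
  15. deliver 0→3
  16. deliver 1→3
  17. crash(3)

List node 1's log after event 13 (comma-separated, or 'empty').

empty

after 1 — propose(0,'r'): n0:coor/t1/[-]
after 2 — deliver 0→2: n2:part/t1/[-]
after 3 — deliver 2→0: ·
after 4 — deliver 0→1: n1:part/t1/[-]
after 5 — deliver 1→0: ·
after 6 — deliver 0→3: n3:part/t1/[-]
after 7 — deliver 3→0: n0:coor/t1/[r]
after 8 — deliver 0→3: n3:part/t1/[r]
after 9 — deliver 0→2: n2:part/t1/[r]
after 10 — deliver 3→1: ·
after 11 — deliver 0→3: ·
after 12 — deliver 0→2: ·
after 13 — deliver 2→3: ·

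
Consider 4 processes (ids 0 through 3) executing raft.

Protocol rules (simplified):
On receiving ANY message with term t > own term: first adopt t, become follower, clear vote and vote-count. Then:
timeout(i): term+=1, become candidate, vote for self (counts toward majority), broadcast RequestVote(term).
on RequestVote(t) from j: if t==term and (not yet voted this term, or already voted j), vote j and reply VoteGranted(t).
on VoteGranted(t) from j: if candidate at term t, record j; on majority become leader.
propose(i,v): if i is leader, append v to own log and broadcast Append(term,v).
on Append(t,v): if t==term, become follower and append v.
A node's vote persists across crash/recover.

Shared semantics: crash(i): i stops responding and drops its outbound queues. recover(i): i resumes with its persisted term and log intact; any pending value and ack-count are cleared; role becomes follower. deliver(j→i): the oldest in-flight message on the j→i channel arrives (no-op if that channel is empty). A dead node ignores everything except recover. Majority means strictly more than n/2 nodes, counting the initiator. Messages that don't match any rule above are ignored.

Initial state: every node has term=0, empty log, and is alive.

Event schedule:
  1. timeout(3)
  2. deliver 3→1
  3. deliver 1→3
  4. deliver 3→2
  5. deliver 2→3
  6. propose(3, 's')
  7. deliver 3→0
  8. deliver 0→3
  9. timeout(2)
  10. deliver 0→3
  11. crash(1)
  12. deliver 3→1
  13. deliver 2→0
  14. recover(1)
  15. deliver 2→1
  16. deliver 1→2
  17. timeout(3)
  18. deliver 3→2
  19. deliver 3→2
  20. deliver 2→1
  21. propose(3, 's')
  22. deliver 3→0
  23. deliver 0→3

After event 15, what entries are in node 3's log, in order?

s

[1] timeout(3) → N3(cand t1 [-])
[2] deliver 3→1 → N1(foll t1 [-])
[3] deliver 1→3 → ∅
[4] deliver 3→2 → N2(foll t1 [-])
[5] deliver 2→3 → N3(lead t1 [-])
[6] propose(3,'s') → N3(lead t1 [s])
[7] deliver 3→0 → N0(foll t1 [-])
[8] deliver 0→3 → ∅
[9] timeout(2) → N2(cand t2 [-])
[10] deliver 0→3 → ∅
[11] crash(1) → N1(✗foll t1 [-])
[12] deliver 3→1 → ∅
[13] deliver 2→0 → N0(foll t2 [-])
[14] recover(1) → N1(foll t1 [-])
[15] deliver 2→1 → N1(foll t2 [-])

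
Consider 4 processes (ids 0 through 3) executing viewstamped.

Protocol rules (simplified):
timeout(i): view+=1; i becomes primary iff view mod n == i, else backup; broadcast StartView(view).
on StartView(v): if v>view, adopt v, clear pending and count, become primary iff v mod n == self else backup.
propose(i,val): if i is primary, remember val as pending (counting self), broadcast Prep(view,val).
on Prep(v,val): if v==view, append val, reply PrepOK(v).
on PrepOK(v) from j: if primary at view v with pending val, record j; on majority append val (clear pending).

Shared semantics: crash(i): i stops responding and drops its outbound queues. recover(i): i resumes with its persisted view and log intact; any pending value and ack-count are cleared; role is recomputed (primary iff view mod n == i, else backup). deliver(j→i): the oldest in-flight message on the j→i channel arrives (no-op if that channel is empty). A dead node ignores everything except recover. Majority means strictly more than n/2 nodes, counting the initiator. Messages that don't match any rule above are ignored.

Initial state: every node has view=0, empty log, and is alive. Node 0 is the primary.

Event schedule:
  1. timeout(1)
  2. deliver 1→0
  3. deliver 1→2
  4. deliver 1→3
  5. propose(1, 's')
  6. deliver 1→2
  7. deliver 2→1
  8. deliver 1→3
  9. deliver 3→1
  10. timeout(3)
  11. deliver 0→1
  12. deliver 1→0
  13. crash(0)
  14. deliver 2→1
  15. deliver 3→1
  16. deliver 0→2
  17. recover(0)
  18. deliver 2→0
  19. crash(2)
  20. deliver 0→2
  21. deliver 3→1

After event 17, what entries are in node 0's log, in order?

after 1 — timeout(1): n1:prim/v1/[-]
after 2 — deliver 1→0: n0:back/v1/[-]
after 3 — deliver 1→2: n2:back/v1/[-]
after 4 — deliver 1→3: n3:back/v1/[-]
after 5 — propose(1,'s'): ·
after 6 — deliver 1→2: n2:back/v1/[s]
after 7 — deliver 2→1: ·
after 8 — deliver 1→3: n3:back/v1/[s]
after 9 — deliver 3→1: n1:prim/v1/[s]
after 10 — timeout(3): n3:back/v2/[s]
after 11 — deliver 0→1: ·
after 12 — deliver 1→0: n0:back/v1/[s]
after 13 — crash(0): n0:✗back/v1/[s]
after 14 — deliver 2→1: ·
after 15 — deliver 3→1: n1:back/v2/[s]
after 16 — deliver 0→2: ·
after 17 — recover(0): n0:back/v1/[s]

s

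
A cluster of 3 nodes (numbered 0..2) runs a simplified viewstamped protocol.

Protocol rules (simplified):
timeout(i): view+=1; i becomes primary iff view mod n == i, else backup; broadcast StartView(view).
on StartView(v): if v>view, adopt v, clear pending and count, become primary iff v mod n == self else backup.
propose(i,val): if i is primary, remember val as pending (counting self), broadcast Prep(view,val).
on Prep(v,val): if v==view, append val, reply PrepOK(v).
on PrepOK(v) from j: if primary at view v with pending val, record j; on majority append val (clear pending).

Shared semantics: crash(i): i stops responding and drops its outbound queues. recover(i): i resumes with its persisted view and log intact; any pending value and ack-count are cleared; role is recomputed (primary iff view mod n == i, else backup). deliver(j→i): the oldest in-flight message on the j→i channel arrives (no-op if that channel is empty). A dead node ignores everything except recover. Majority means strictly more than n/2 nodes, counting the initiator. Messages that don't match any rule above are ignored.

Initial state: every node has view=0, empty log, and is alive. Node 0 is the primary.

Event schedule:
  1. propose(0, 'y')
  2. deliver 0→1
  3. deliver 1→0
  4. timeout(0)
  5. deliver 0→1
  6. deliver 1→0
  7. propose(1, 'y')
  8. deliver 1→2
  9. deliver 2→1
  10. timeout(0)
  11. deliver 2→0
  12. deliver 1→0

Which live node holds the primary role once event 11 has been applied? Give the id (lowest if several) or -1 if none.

1

after 1 — propose(0,'y'): ·
after 2 — deliver 0→1: n1:back/v0/[y]
after 3 — deliver 1→0: n0:prim/v0/[y]
after 4 — timeout(0): n0:back/v1/[y]
after 5 — deliver 0→1: n1:prim/v1/[y]
after 6 — deliver 1→0: ·
after 7 — propose(1,'y'): ·
after 8 — deliver 1→2: ·
after 9 — deliver 2→1: ·
after 10 — timeout(0): n0:back/v2/[y]
after 11 — deliver 2→0: ·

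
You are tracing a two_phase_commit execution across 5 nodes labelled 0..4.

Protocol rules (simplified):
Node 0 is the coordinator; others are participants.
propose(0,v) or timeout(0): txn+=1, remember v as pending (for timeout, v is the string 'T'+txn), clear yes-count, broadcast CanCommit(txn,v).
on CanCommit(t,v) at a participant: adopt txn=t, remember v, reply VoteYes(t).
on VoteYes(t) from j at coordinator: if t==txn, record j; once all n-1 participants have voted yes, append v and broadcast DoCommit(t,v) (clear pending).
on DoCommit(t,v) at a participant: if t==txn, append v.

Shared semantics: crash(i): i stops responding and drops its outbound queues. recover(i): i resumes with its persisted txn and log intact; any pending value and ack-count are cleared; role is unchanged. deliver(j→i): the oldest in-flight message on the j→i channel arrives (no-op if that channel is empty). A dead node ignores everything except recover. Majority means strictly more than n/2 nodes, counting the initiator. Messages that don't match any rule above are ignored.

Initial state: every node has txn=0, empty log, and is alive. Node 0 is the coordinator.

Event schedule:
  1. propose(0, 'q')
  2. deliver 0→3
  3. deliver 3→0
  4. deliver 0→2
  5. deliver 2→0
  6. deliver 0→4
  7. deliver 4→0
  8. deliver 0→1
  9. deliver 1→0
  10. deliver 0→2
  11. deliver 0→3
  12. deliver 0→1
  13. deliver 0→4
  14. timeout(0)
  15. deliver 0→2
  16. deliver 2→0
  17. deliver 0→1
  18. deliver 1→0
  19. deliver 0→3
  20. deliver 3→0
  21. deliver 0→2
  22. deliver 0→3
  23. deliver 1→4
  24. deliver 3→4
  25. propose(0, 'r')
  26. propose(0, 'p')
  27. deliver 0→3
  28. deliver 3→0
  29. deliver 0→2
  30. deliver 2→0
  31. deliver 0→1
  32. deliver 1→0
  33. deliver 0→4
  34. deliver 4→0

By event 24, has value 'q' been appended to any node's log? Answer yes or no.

1. propose(0,'q'):  <0:coor t1 ->
2. deliver 0→3:  <3:part t1 ->
3. deliver 3→0:  nop
4. deliver 0→2:  <2:part t1 ->
5. deliver 2→0:  nop
6. deliver 0→4:  <4:part t1 ->
7. deliver 4→0:  nop
8. deliver 0→1:  <1:part t1 ->
9. deliver 1→0:  <0:coor t1 q>
10. deliver 0→2:  <2:part t1 q>
11. deliver 0→3:  <3:part t1 q>
12. deliver 0→1:  <1:part t1 q>
13. deliver 0→4:  <4:part t1 q>
14. timeout(0):  <0:coor t2 q>
15. deliver 0→2:  <2:part t2 q>
16. deliver 2→0:  nop
17. deliver 0→1:  <1:part t2 q>
18. deliver 1→0:  nop
19. deliver 0→3:  <3:part t2 q>
20. deliver 3→0:  nop
21. deliver 0→2:  nop
22. deliver 0→3:  nop
23. deliver 1→4:  nop
24. deliver 3→4:  nop

yes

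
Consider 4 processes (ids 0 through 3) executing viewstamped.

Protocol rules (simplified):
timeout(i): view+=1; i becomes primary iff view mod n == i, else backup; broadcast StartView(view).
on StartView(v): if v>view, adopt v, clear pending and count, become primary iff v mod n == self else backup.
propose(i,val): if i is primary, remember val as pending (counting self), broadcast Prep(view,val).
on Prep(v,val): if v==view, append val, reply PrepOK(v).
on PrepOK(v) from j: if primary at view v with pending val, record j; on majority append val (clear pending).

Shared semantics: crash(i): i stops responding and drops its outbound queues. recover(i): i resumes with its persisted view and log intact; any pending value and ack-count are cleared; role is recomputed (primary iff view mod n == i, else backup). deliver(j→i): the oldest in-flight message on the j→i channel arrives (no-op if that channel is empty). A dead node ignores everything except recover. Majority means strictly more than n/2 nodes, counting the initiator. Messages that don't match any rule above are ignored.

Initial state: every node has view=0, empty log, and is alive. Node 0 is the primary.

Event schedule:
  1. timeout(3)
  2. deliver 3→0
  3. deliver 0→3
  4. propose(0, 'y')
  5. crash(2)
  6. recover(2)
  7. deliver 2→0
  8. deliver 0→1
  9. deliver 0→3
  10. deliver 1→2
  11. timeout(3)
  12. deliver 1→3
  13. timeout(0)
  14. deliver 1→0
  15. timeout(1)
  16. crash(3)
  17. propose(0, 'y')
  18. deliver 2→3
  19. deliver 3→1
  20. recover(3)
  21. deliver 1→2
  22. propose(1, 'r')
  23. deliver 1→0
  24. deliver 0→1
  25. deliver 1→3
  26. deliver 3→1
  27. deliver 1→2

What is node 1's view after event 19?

1. timeout(3):  <3:back v1 ->
2. deliver 3→0:  <0:back v1 ->
3. deliver 0→3:  nop
4. propose(0,'y'):  nop
5. crash(2):  <2:✗back v0 ->
6. recover(2):  <2:back v0 ->
7. deliver 2→0:  nop
8. deliver 0→1:  nop
9. deliver 0→3:  nop
10. deliver 1→2:  nop
11. timeout(3):  <3:back v2 ->
12. deliver 1→3:  nop
13. timeout(0):  <0:back v2 ->
14. deliver 1→0:  nop
15. timeout(1):  <1:prim v1 ->
16. crash(3):  <3:✗back v2 ->
17. propose(0,'y'):  nop
18. deliver 2→3:  nop
19. deliver 3→1:  nop

1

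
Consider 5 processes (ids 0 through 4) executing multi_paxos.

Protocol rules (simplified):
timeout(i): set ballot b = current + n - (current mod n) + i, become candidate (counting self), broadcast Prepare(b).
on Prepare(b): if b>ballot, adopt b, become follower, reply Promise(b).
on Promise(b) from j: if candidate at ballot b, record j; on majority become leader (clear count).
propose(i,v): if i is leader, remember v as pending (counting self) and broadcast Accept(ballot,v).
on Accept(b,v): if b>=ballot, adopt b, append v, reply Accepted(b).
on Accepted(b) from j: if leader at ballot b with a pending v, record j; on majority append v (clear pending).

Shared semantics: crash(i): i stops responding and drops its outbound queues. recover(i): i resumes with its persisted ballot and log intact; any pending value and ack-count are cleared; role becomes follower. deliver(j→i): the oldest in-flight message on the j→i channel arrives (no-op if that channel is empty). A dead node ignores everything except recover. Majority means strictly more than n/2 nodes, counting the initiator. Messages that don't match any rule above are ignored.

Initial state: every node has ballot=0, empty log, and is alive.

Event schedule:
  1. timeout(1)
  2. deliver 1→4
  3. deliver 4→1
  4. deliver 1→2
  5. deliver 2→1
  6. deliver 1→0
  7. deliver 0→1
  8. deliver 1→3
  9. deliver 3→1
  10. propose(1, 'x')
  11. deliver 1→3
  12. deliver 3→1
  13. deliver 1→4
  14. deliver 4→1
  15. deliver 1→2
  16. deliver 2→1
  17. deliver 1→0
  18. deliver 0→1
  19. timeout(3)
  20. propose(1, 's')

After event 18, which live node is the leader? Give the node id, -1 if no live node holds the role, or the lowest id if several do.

e1 timeout(1): 1[cand,b=6,-]
e2 deliver 1→4: 4[foll,b=6,-]
e3 deliver 4→1: ·
e4 deliver 1→2: 2[foll,b=6,-]
e5 deliver 2→1: 1[lead,b=6,-]
e6 deliver 1→0: 0[foll,b=6,-]
e7 deliver 0→1: ·
e8 deliver 1→3: 3[foll,b=6,-]
e9 deliver 3→1: ·
e10 propose(1,'x'): ·
e11 deliver 1→3: 3[foll,b=6,x]
e12 deliver 3→1: ·
e13 deliver 1→4: 4[foll,b=6,x]
e14 deliver 4→1: 1[lead,b=6,x]
e15 deliver 1→2: 2[foll,b=6,x]
e16 deliver 2→1: ·
e17 deliver 1→0: 0[foll,b=6,x]
e18 deliver 0→1: ·

1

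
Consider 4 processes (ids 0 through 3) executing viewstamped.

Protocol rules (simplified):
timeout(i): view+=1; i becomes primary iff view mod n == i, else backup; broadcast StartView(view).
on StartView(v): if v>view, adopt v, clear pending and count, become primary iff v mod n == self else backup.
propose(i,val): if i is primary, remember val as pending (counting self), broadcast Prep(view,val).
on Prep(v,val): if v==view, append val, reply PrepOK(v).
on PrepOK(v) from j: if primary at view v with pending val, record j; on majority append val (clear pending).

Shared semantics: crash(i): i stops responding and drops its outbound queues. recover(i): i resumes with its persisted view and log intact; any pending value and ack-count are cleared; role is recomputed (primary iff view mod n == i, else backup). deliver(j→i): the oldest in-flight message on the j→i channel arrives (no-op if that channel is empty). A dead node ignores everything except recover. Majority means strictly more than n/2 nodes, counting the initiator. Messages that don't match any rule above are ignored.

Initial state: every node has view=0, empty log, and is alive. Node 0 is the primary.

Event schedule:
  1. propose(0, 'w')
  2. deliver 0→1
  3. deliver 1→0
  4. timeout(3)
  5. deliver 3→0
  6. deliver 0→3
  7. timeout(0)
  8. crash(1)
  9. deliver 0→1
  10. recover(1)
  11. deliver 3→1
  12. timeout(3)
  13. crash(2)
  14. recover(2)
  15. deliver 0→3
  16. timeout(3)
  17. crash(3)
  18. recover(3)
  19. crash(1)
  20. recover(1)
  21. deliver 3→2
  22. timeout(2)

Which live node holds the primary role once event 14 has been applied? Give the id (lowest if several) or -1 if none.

step 1 propose(0,'w'): —
step 2 deliver 0→1: 1={back,v=0,log=w}
step 3 deliver 1→0: —
step 4 timeout(3): 3={back,v=1,log=-}
step 5 deliver 3→0: 0={back,v=1,log=-}
step 6 deliver 0→3: —
step 7 timeout(0): 0={back,v=2,log=-}
step 8 crash(1): 1={✗back,v=0,log=w}
step 9 deliver 0→1: —
step 10 recover(1): 1={back,v=0,log=w}
step 11 deliver 3→1: 1={prim,v=1,log=w}
step 12 timeout(3): 3={back,v=2,log=-}
step 13 crash(2): 2={✗back,v=0,log=-}
step 14 recover(2): 2={back,v=0,log=-}

1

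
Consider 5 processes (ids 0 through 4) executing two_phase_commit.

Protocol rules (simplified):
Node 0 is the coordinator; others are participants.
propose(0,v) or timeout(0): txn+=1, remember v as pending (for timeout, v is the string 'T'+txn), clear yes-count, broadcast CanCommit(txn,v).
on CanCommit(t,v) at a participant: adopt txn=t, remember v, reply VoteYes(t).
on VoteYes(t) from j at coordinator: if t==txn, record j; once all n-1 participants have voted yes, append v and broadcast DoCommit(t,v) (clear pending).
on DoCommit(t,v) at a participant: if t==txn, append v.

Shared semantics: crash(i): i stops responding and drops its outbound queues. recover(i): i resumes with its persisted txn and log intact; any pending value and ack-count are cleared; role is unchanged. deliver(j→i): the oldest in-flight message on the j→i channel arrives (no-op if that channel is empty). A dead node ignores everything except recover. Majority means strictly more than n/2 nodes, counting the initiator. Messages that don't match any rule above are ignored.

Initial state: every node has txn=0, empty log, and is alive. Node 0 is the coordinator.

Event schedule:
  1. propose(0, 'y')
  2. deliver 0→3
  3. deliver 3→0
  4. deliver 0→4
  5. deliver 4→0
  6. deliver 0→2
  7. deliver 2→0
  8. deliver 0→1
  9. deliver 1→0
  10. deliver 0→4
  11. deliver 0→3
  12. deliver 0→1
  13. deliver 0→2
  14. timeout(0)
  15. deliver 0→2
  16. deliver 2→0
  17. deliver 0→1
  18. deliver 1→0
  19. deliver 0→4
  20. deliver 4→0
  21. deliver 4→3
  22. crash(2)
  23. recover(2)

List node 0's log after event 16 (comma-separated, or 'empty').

y

after 1 — propose(0,'y'): n0:coor/t1/[-]
after 2 — deliver 0→3: n3:part/t1/[-]
after 3 — deliver 3→0: ·
after 4 — deliver 0→4: n4:part/t1/[-]
after 5 — deliver 4→0: ·
after 6 — deliver 0→2: n2:part/t1/[-]
after 7 — deliver 2→0: ·
after 8 — deliver 0→1: n1:part/t1/[-]
after 9 — deliver 1→0: n0:coor/t1/[y]
after 10 — deliver 0→4: n4:part/t1/[y]
after 11 — deliver 0→3: n3:part/t1/[y]
after 12 — deliver 0→1: n1:part/t1/[y]
after 13 — deliver 0→2: n2:part/t1/[y]
after 14 — timeout(0): n0:coor/t2/[y]
after 15 — deliver 0→2: n2:part/t2/[y]
after 16 — deliver 2→0: ·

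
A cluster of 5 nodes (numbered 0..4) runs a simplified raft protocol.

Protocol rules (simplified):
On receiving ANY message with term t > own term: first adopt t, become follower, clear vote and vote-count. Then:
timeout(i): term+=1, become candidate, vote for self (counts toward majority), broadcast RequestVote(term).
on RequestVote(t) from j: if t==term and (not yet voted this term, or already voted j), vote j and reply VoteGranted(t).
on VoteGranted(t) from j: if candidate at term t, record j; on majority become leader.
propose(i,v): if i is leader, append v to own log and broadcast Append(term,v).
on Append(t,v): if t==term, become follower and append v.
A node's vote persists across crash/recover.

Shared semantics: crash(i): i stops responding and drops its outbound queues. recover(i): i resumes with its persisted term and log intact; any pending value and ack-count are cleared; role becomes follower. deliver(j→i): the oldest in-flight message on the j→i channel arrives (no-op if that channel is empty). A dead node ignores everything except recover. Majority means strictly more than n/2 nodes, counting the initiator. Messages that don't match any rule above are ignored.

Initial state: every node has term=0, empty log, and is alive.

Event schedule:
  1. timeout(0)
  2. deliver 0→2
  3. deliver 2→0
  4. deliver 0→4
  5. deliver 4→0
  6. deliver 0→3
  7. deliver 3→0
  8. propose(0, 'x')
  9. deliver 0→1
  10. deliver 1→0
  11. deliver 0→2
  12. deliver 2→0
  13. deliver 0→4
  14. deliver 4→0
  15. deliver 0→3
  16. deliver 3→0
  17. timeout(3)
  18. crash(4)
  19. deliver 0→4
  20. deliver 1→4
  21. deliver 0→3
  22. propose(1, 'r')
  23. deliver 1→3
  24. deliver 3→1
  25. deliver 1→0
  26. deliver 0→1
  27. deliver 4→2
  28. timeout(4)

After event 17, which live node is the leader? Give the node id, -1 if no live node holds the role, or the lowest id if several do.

1. timeout(0):  <0:cand t1 ->
2. deliver 0→2:  <2:foll t1 ->
3. deliver 2→0:  nop
4. deliver 0→4:  <4:foll t1 ->
5. deliver 4→0:  <0:lead t1 ->
6. deliver 0→3:  <3:foll t1 ->
7. deliver 3→0:  nop
8. propose(0,'x'):  <0:lead t1 x>
9. deliver 0→1:  <1:foll t1 ->
10. deliver 1→0:  nop
11. deliver 0→2:  <2:foll t1 x>
12. deliver 2→0:  nop
13. deliver 0→4:  <4:foll t1 x>
14. deliver 4→0:  nop
15. deliver 0→3:  <3:foll t1 x>
16. deliver 3→0:  nop
17. timeout(3):  <3:cand t2 x>

0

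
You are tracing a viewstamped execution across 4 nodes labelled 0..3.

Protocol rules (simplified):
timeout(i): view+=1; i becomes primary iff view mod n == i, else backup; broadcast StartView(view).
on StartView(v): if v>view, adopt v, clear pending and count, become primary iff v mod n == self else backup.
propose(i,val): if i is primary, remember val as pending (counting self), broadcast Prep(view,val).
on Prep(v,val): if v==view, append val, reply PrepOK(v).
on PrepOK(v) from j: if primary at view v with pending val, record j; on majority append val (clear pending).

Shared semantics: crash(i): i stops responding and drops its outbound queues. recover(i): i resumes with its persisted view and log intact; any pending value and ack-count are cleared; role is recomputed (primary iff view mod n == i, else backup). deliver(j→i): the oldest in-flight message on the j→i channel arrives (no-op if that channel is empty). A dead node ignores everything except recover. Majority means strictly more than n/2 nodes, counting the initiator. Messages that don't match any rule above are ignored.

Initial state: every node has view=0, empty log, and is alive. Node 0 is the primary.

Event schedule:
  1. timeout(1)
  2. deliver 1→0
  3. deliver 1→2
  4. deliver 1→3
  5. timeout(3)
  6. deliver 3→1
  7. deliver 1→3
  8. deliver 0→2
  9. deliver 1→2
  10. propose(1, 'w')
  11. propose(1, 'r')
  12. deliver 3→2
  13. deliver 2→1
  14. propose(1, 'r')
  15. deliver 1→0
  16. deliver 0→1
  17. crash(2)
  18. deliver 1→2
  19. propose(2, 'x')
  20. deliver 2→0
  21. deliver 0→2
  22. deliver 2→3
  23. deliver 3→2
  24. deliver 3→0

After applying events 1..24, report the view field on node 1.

2

1. timeout(1):  <1:prim v1 ->
2. deliver 1→0:  <0:back v1 ->
3. deliver 1→2:  <2:back v1 ->
4. deliver 1→3:  <3:back v1 ->
5. timeout(3):  <3:back v2 ->
6. deliver 3→1:  <1:back v2 ->
7. deliver 1→3:  nop
8. deliver 0→2:  nop
9. deliver 1→2:  nop
10. propose(1,'w'):  nop
11. propose(1,'r'):  nop
12. deliver 3→2:  <2:prim v2 ->
13. deliver 2→1:  nop
14. propose(1,'r'):  nop
15. deliver 1→0:  nop
16. deliver 0→1:  nop
17. crash(2):  <2:✗prim v2 ->
18. deliver 1→2:  nop
19. propose(2,'x'):  nop
20. deliver 2→0:  nop
21. deliver 0→2:  nop
22. deliver 2→3:  nop
23. deliver 3→2:  nop
24. deliver 3→0:  <0:back v2 ->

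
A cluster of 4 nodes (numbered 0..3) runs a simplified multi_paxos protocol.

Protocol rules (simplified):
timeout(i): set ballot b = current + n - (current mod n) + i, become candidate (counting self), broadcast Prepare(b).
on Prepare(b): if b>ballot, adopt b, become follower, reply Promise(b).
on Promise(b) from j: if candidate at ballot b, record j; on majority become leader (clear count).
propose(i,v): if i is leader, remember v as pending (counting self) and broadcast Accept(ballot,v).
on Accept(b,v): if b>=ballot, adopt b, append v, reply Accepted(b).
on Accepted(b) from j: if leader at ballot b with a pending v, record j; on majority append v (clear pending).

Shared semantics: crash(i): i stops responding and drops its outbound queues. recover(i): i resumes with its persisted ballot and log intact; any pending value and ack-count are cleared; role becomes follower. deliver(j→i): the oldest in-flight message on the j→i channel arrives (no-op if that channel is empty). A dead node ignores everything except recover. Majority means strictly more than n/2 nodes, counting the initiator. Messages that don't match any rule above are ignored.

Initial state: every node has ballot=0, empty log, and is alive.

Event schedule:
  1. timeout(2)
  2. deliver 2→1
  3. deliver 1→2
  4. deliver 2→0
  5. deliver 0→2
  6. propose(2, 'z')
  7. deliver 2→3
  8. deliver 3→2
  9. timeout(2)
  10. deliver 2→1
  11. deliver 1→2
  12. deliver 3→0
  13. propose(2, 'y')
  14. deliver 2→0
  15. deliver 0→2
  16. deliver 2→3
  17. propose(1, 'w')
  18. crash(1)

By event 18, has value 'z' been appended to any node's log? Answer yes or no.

yes

after 1 — timeout(2): n2:cand/b6/[-]
after 2 — deliver 2→1: n1:foll/b6/[-]
after 3 — deliver 1→2: ·
after 4 — deliver 2→0: n0:foll/b6/[-]
after 5 — deliver 0→2: n2:lead/b6/[-]
after 6 — propose(2,'z'): ·
after 7 — deliver 2→3: n3:foll/b6/[-]
after 8 — deliver 3→2: ·
after 9 — timeout(2): n2:cand/b10/[-]
after 10 — deliver 2→1: n1:foll/b6/[z]
after 11 — deliver 1→2: ·
after 12 — deliver 3→0: ·
after 13 — propose(2,'y'): ·
after 14 — deliver 2→0: n0:foll/b6/[z]
after 15 — deliver 0→2: ·
after 16 — deliver 2→3: n3:foll/b6/[z]
after 17 — propose(1,'w'): ·
after 18 — crash(1): n1:✗foll/b6/[z]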